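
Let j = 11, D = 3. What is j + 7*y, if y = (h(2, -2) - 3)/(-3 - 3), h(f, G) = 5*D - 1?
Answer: -11/6 ≈ -1.8333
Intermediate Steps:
h(f, G) = 14 (h(f, G) = 5*3 - 1 = 15 - 1 = 14)
y = -11/6 (y = (14 - 3)/(-3 - 3) = 11/(-6) = 11*(-1/6) = -11/6 ≈ -1.8333)
j + 7*y = 11 + 7*(-11/6) = 11 - 77/6 = -11/6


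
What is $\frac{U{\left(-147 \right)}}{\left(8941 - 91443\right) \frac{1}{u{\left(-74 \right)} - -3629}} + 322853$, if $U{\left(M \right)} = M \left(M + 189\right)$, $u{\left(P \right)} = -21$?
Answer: $\frac{1904163857}{5893} \approx 3.2312 \cdot 10^{5}$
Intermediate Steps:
$U{\left(M \right)} = M \left(189 + M\right)$
$\frac{U{\left(-147 \right)}}{\left(8941 - 91443\right) \frac{1}{u{\left(-74 \right)} - -3629}} + 322853 = \frac{\left(-147\right) \left(189 - 147\right)}{\left(8941 - 91443\right) \frac{1}{-21 - -3629}} + 322853 = \frac{\left(-147\right) 42}{\left(-82502\right) \frac{1}{-21 + 3629}} + 322853 = - \frac{6174}{\left(-82502\right) \frac{1}{3608}} + 322853 = - \frac{6174}{- \frac{41251}{1804}} + 322853 = \left(-6174\right) \left(- \frac{1804}{41251}\right) + 322853 = \frac{1591128}{5893} + 322853 = \frac{1904163857}{5893}$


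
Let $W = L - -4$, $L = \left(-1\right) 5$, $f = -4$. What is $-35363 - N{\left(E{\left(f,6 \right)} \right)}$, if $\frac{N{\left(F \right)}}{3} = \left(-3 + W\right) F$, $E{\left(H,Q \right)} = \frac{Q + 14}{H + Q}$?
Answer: $-35243$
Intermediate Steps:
$E{\left(H,Q \right)} = \frac{14 + Q}{H + Q}$
$L = -5$
$W = -1$ ($W = -5 - -4 = -5 + 4 = -1$)
$N{\left(F \right)} = - 12 F$ ($N{\left(F \right)} = 3 \left(-3 - 1\right) F = 3 \left(- 4 F\right) = - 12 F$)
$-35363 - N{\left(E{\left(f,6 \right)} \right)} = -35363 - - 12 \frac{14 + 6}{-4 + 6} = -35363 - - 12 \cdot \frac{1}{2} \cdot 20 = -35363 - \left(-12\right) 10 = -35363 - -120 = -35363 + 120 = -35243$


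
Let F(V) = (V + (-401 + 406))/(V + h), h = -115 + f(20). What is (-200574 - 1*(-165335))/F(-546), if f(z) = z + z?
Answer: -21883419/541 ≈ -40450.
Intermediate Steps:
f(z) = 2*z
h = -75 (h = -115 + 2*20 = -115 + 40 = -75)
F(V) = (5 + V)/(-75 + V) (F(V) = (V + (-401 + 406))/(V - 75) = (V + 5)/(-75 + V) = (5 + V)/(-75 + V))
(-200574 - 1*(-165335))/F(-546) = (-200574 - 1*(-165335))/(((5 - 546)/(-75 - 546))) = (-200574 + 165335)/((-541/(-621))) = -35239/((-1/621*(-541))) = -35239/541/621 = -35239*621/541 = -21883419/541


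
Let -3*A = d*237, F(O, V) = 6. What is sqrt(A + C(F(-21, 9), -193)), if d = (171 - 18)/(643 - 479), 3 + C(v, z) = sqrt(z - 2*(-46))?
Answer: sqrt(-515739 + 6724*I*sqrt(101))/82 ≈ 0.57254 + 8.7766*I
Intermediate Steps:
C(v, z) = -3 + sqrt(92 + z) (C(v, z) = -3 + sqrt(z - 2*(-46)) = -3 + sqrt(z + 92) = -3 + sqrt(92 + z))
d = 153/164 ≈ 0.93293
A = -12087/164 (A = -51*237/164 = -1/3*36261/164 = -12087/164 ≈ -73.701)
sqrt(A + C(F(-21, 9), -193)) = sqrt(-12087/164 + (-3 + sqrt(92 - 193))) = sqrt(-12087/164 + (-3 + sqrt(-101))) = sqrt(-12087/164 + (-3 + I*sqrt(101))) = sqrt(-12579/164 + I*sqrt(101))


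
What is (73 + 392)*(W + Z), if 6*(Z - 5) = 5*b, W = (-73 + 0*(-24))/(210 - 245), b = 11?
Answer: 105803/14 ≈ 7557.4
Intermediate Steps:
W = 73/35 (W = (-73 + 0)/(-35) = -73*(-1/35) = 73/35 ≈ 2.0857)
Z = 85/6 (Z = 5 + (5*11)/6 = 5 + (⅙)*55 = 5 + 55/6 = 85/6 ≈ 14.167)
(73 + 392)*(W + Z) = (73 + 392)*(73/35 + 85/6) = 465*(3413/210) = 105803/14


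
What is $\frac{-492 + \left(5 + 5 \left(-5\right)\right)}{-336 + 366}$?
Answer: $- \frac{256}{15} \approx -17.067$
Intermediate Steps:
$\frac{-492 + \left(5 + 5 \left(-5\right)\right)}{-336 + 366} = \frac{-492 + \left(5 - 25\right)}{30} = \left(-492 - 20\right) \frac{1}{30} = \left(-512\right) \frac{1}{30} = - \frac{256}{15}$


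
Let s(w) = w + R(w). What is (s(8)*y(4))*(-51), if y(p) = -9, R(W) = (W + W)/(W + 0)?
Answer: 4590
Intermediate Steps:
R(W) = 2 (R(W) = (2*W)/W = 2)
s(w) = 2 + w (s(w) = w + 2 = 2 + w)
(s(8)*y(4))*(-51) = ((2 + 8)*(-9))*(-51) = (10*(-9))*(-51) = -90*(-51) = 4590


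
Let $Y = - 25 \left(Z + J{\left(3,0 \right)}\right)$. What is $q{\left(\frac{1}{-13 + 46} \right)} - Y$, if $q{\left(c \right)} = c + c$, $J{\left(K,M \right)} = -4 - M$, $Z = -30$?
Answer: $- \frac{28048}{33} \approx -849.94$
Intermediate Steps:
$Y = 850$ ($Y = - 25 \left(-30 - 4\right) = \left(-25\right) \left(-34\right) = 850$)
$q{\left(c \right)} = 2 c$
$q{\left(\frac{1}{-13 + 46} \right)} - Y = \frac{2}{-13 + 46} - 850 = \frac{2}{33} - 850 = - \frac{28048}{33}$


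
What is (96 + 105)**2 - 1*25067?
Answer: 15334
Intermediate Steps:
(96 + 105)**2 - 1*25067 = 201**2 - 25067 = 40401 - 25067 = 15334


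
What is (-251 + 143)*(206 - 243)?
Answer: 3996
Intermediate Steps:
(-251 + 143)*(206 - 243) = -108*(-37) = 3996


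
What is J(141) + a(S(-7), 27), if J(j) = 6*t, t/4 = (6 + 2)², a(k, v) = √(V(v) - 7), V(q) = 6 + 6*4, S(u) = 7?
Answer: 1536 + √23 ≈ 1540.8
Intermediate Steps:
V(q) = 30 (V(q) = 6 + 24 = 30)
a(k, v) = √23 (a(k, v) = √(30 - 7) = √23)
t = 256 (t = 4*(6 + 2)² = 4*8² = 4*64 = 256)
J(j) = 1536 (J(j) = 6*256 = 1536)
J(141) + a(S(-7), 27) = 1536 + √23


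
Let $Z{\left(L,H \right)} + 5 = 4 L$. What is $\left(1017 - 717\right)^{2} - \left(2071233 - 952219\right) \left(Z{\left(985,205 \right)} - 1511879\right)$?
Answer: $1687410537216$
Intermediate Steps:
$Z{\left(L,H \right)} = -5 + 4 L$
$\left(1017 - 717\right)^{2} - \left(2071233 - 952219\right) \left(Z{\left(985,205 \right)} - 1511879\right) = \left(1017 - 717\right)^{2} - \left(2071233 - 952219\right) \left(\left(-5 + 4 \cdot 985\right) - 1511879\right) = 300^{2} - 1119014 \left(\left(-5 + 3940\right) - 1511879\right) = 90000 - 1119014 \left(3935 - 1511879\right) = 90000 - 1119014 \left(-1507944\right) = 90000 - -1687410447216 = 90000 + 1687410447216 = 1687410537216$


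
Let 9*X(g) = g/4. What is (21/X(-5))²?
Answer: 571536/25 ≈ 22861.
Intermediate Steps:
X(g) = g/36 (X(g) = (g/4)/9 = g/36)
(21/X(-5))² = (21/(((1/36)*(-5))))² = (21/(-5/36))² = (21*(-36/5))² = (-756/5)² = 571536/25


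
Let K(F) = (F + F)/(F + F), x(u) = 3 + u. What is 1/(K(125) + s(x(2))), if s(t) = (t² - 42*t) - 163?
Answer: -1/347 ≈ -0.0028818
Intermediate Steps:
s(t) = -163 + t² - 42*t
K(F) = 1 (K(F) = (2*F)/((2*F)) = (2*F)*(1/(2*F)) = 1)
1/(K(125) + s(x(2))) = 1/(1 + (-163 + (3 + 2)² - 42*(3 + 2))) = 1/(1 + (-163 + 5² - 42*5)) = 1/(1 + (-163 + 25 - 210)) = 1/(1 - 348) = 1/(-347) = -1/347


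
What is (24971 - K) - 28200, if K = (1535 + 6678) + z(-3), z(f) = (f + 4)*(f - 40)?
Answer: -11399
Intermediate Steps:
z(f) = (-40 + f)*(4 + f) (z(f) = (4 + f)*(-40 + f) = (-40 + f)*(4 + f))
K = 8170 (K = (1535 + 6678) + (-160 + (-3)² - 36*(-3)) = 8213 + (-160 + 9 + 108) = 8213 - 43 = 8170)
(24971 - K) - 28200 = (24971 - 1*8170) - 28200 = (24971 - 8170) - 28200 = 16801 - 28200 = -11399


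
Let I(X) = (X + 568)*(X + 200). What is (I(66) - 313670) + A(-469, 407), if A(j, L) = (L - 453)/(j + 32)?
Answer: -2755492/19 ≈ -1.4503e+5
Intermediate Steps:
I(X) = (200 + X)*(568 + X) (I(X) = (568 + X)*(200 + X) = (200 + X)*(568 + X))
A(j, L) = (-453 + L)/(32 + j)
(I(66) - 313670) + A(-469, 407) = ((113600 + 66**2 + 768*66) - 313670) + (-453 + 407)/(32 - 469) = ((113600 + 4356 + 50688) - 313670) - 46/(-437) = (168644 - 313670) - 1/437*(-46) = -145026 + 2/19 = -2755492/19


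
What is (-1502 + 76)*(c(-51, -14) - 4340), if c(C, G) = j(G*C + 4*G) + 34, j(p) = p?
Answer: 5202048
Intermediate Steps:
c(C, G) = 34 + 4*G + C*G (c(C, G) = (G*C + 4*G) + 34 = (C*G + 4*G) + 34 = (4*G + C*G) + 34 = 34 + 4*G + C*G)
(-1502 + 76)*(c(-51, -14) - 4340) = (-1502 + 76)*((34 - 14*(4 - 51)) - 4340) = -1426*((34 - 14*(-47)) - 4340) = -1426*((34 + 658) - 4340) = -1426*(692 - 4340) = -1426*(-3648) = 5202048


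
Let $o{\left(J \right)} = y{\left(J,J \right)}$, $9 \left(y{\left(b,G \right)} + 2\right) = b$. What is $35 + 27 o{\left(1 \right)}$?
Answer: $-16$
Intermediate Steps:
$y{\left(b,G \right)} = -2 + \frac{b}{9}$
$o{\left(J \right)} = -2 + \frac{J}{9}$
$35 + 27 o{\left(1 \right)} = 35 + 27 \left(-2 + \frac{1}{9} \cdot 1\right) = 35 + 27 \left(-2 + \frac{1}{9}\right) = 35 + 27 \left(- \frac{17}{9}\right) = 35 - 51 = -16$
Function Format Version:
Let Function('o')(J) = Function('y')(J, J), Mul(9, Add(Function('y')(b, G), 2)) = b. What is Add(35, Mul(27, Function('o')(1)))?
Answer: -16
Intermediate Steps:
Function('y')(b, G) = Add(-2, Mul(Rational(1, 9), b))
Function('o')(J) = Add(-2, Mul(Rational(1, 9), J))
Add(35, Mul(27, Function('o')(1))) = Add(35, Mul(27, Add(-2, Mul(Rational(1, 9), 1)))) = Add(35, Mul(27, Add(-2, Rational(1, 9)))) = Add(35, Mul(27, Rational(-17, 9))) = Add(35, -51) = -16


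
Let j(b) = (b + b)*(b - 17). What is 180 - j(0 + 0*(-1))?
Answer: 180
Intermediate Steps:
j(b) = 2*b*(-17 + b) (j(b) = (2*b)*(-17 + b) = 2*b*(-17 + b))
180 - j(0 + 0*(-1)) = 180 - 2*(0 + 0*(-1))*(-17 + (0 + 0*(-1))) = 180 - 2*(0 + 0)*(-17 + (0 + 0)) = 180 - 2*0*(-17 + 0) = 180 - 2*0*(-17) = 180 - 1*0 = 180 + 0 = 180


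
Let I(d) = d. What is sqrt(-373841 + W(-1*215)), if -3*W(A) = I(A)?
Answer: 2*I*sqrt(840981)/3 ≈ 611.37*I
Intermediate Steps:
W(A) = -A/3
sqrt(-373841 + W(-1*215)) = sqrt(-373841 - (-1)*215/3) = sqrt(-373841 - 1/3*(-215)) = sqrt(-373841 + 215/3) = sqrt(-1121308/3) = 2*I*sqrt(840981)/3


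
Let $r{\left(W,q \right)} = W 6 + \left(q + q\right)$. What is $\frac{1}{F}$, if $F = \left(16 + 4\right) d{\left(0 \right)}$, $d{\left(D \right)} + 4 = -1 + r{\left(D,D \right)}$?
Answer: $- \frac{1}{100} \approx -0.01$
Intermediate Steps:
$r{\left(W,q \right)} = 2 q + 6 W$ ($r{\left(W,q \right)} = 6 W + 2 q = 2 q + 6 W$)
$d{\left(D \right)} = -5 + 8 D$ ($d{\left(D \right)} = -4 + \left(-1 + \left(2 D + 6 D\right)\right) = -4 + \left(-1 + 8 D\right) = -5 + 8 D$)
$F = -100$ ($F = \left(16 + 4\right) \left(-5 + 8 \cdot 0\right) = 20 \left(-5 + 0\right) = 20 \left(-5\right) = -100$)
$\frac{1}{F} = \frac{1}{-100} = - \frac{1}{100}$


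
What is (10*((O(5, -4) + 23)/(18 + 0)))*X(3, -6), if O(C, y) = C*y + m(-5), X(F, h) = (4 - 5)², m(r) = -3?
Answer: 0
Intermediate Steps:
X(F, h) = 1 (X(F, h) = (-1)² = 1)
O(C, y) = -3 + C*y (O(C, y) = C*y - 3 = -3 + C*y)
(10*((O(5, -4) + 23)/(18 + 0)))*X(3, -6) = (10*(((-3 + 5*(-4)) + 23)/(18 + 0)))*1 = (10*(((-3 - 20) + 23)/18))*1 = (10*((-23 + 23)*(1/18)))*1 = (10*(0*(1/18)))*1 = (10*0)*1 = 0*1 = 0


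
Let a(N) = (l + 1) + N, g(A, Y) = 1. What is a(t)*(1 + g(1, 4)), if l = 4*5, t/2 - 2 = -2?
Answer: 42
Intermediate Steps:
t = 0 (t = 4 + 2*(-2) = 4 - 4 = 0)
l = 20
a(N) = 21 + N (a(N) = (20 + 1) + N = 21 + N)
a(t)*(1 + g(1, 4)) = (21 + 0)*(1 + 1) = 21*2 = 42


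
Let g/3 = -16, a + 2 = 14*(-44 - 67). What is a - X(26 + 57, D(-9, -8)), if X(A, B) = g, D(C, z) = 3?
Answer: -1508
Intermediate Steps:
a = -1556 (a = -2 + 14*(-44 - 67) = -2 + 14*(-111) = -2 - 1554 = -1556)
g = -48 (g = 3*(-16) = -48)
X(A, B) = -48
a - X(26 + 57, D(-9, -8)) = -1556 - 1*(-48) = -1556 + 48 = -1508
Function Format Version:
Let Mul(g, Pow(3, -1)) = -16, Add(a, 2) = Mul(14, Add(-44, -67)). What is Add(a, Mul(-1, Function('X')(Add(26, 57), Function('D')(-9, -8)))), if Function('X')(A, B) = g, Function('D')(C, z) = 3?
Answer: -1508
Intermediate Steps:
a = -1556 (a = Add(-2, Mul(14, Add(-44, -67))) = Add(-2, Mul(14, -111)) = Add(-2, -1554) = -1556)
g = -48 (g = Mul(3, -16) = -48)
Function('X')(A, B) = -48
Add(a, Mul(-1, Function('X')(Add(26, 57), Function('D')(-9, -8)))) = Add(-1556, Mul(-1, -48)) = Add(-1556, 48) = -1508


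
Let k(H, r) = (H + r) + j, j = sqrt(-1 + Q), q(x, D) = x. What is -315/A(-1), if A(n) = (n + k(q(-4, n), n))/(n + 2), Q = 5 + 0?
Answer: 315/4 ≈ 78.750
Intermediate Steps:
Q = 5
j = 2 (j = sqrt(-1 + 5) = sqrt(4) = 2)
k(H, r) = 2 + H + r (k(H, r) = (H + r) + 2 = 2 + H + r)
A(n) = (-2 + 2*n)/(2 + n) (A(n) = (n + (2 - 4 + n))/(n + 2) = (n + (-2 + n))/(2 + n) = (-2 + 2*n)/(2 + n))
-315/A(-1) = -315*(2 - 1)/(2*(-1 - 1)) = -315/(2*(-2)/1) = -315/(2*1*(-2)) = -315/(-4) = -315*(-1/4) = 315/4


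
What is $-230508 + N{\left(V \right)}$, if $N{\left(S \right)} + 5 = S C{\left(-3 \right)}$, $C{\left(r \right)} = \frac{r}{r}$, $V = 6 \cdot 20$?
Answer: $-230393$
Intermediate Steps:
$V = 120$
$C{\left(r \right)} = 1$
$N{\left(S \right)} = -5 + S$ ($N{\left(S \right)} = -5 + S 1 = -5 + S$)
$-230508 + N{\left(V \right)} = -230508 + \left(-5 + 120\right) = -230508 + 115 = -230393$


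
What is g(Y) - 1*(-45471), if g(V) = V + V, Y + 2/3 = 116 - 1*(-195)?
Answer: 138275/3 ≈ 46092.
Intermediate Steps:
Y = 931/3 (Y = -⅔ + (116 - 1*(-195)) = -⅔ + (116 + 195) = -⅔ + 311 = 931/3 ≈ 310.33)
g(V) = 2*V
g(Y) - 1*(-45471) = 2*(931/3) - 1*(-45471) = 1862/3 + 45471 = 138275/3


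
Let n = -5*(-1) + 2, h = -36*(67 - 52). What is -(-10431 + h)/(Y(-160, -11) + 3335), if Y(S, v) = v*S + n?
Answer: 10971/5102 ≈ 2.1503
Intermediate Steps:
h = -540 (h = -36*15 = -540)
n = 7 (n = 5 + 2 = 7)
Y(S, v) = 7 + S*v (Y(S, v) = v*S + 7 = S*v + 7 = 7 + S*v)
-(-10431 + h)/(Y(-160, -11) + 3335) = -(-10431 - 540)/((7 - 160*(-11)) + 3335) = -(-10971)/((7 + 1760) + 3335) = -(-10971)/(1767 + 3335) = -(-10971)/5102 = -1*(-10971/5102) = 10971/5102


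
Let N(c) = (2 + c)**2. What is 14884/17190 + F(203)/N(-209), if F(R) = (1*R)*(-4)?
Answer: 34655902/40920795 ≈ 0.84690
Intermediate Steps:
F(R) = -4*R (F(R) = R*(-4) = -4*R)
14884/17190 + F(203)/N(-209) = 14884/17190 + (-4*203)/((2 - 209)**2) = 14884*(1/17190) - 812/((-207)**2) = 7442/8595 - 812/42849 = 34655902/40920795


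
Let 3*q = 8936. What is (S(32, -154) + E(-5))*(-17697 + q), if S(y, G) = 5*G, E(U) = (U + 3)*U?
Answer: 33557800/3 ≈ 1.1186e+7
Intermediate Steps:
E(U) = U*(3 + U) (E(U) = (3 + U)*U = U*(3 + U))
q = 8936/3 (q = (⅓)*8936 = 8936/3 ≈ 2978.7)
(S(32, -154) + E(-5))*(-17697 + q) = (5*(-154) - 5*(3 - 5))*(-17697 + 8936/3) = (-770 - 5*(-2))*(-44155/3) = (-770 + 10)*(-44155/3) = -760*(-44155/3) = 33557800/3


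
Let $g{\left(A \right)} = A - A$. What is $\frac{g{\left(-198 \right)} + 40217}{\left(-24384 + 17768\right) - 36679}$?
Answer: $- \frac{40217}{43295} \approx -0.92891$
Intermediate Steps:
$g{\left(A \right)} = 0$
$\frac{g{\left(-198 \right)} + 40217}{\left(-24384 + 17768\right) - 36679} = \frac{0 + 40217}{\left(-24384 + 17768\right) - 36679} = \frac{40217}{-6616 - 36679} = \frac{40217}{-43295} = 40217 \left(- \frac{1}{43295}\right) = - \frac{40217}{43295}$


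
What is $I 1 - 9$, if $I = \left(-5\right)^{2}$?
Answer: $16$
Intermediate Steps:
$I = 25$
$I 1 - 9 = 25 \cdot 1 - 9 = 25 - 9 = 16$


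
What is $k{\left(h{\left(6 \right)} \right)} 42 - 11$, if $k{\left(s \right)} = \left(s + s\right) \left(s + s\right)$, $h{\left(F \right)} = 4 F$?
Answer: $96757$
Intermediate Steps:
$k{\left(s \right)} = 4 s^{2}$ ($k{\left(s \right)} = 2 s 2 s = 4 s^{2}$)
$k{\left(h{\left(6 \right)} \right)} 42 - 11 = 4 \left(4 \cdot 6\right)^{2} \cdot 42 - 11 = 4 \cdot 24^{2} \cdot 42 - 11 = 4 \cdot 576 \cdot 42 - 11 = 2304 \cdot 42 - 11 = 96768 - 11 = 96757$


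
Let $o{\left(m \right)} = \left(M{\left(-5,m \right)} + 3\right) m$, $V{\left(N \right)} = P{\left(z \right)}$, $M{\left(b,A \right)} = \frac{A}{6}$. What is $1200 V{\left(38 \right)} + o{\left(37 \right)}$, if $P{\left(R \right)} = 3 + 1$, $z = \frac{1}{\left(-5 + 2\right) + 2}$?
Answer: $\frac{30835}{6} \approx 5139.2$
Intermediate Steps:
$z = -1$ ($z = \frac{1}{-3 + 2} = \frac{1}{-1} = -1$)
$P{\left(R \right)} = 4$
$M{\left(b,A \right)} = \frac{A}{6}$ ($M{\left(b,A \right)} = A \frac{1}{6} = \frac{A}{6}$)
$V{\left(N \right)} = 4$
$o{\left(m \right)} = m \left(3 + \frac{m}{6}\right)$ ($o{\left(m \right)} = \left(\frac{m}{6} + 3\right) m = \left(3 + \frac{m}{6}\right) m = m \left(3 + \frac{m}{6}\right)$)
$1200 V{\left(38 \right)} + o{\left(37 \right)} = 1200 \cdot 4 + \frac{1}{6} \cdot 37 \left(18 + 37\right) = 4800 + \frac{1}{6} \cdot 37 \cdot 55 = 4800 + \frac{2035}{6} = \frac{30835}{6}$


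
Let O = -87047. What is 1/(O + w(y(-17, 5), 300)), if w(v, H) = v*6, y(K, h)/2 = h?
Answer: -1/86987 ≈ -1.1496e-5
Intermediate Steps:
y(K, h) = 2*h
w(v, H) = 6*v
1/(O + w(y(-17, 5), 300)) = 1/(-87047 + 6*(2*5)) = 1/(-87047 + 6*10) = 1/(-87047 + 60) = 1/(-86987) = -1/86987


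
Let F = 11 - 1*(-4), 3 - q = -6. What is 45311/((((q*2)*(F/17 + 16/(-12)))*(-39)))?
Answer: 770287/5382 ≈ 143.12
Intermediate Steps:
q = 9 (q = 3 - 1*(-6) = 3 + 6 = 9)
F = 15 (F = 11 + 4 = 15)
45311/((((q*2)*(F/17 + 16/(-12)))*(-39))) = 45311/((((9*2)*(15/17 + 16/(-12)))*(-39))) = 45311/(((18*(15*(1/17) + 16*(-1/12)))*(-39))) = 45311/(((18*(15/17 - 4/3))*(-39))) = 45311/(((18*(-23/51))*(-39))) = 45311/((-138/17*(-39))) = 45311/(5382/17) = 45311*(17/5382) = 770287/5382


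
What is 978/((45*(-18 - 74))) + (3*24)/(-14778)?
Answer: -136583/566490 ≈ -0.24110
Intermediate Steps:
978/((45*(-18 - 74))) + (3*24)/(-14778) = 978/((45*(-92))) + 72*(-1/14778) = 978/(-4140) - 4/821 = 978*(-1/4140) - 4/821 = -163/690 - 4/821 = -136583/566490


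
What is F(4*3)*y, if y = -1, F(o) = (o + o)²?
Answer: -576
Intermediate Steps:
F(o) = 4*o² (F(o) = (2*o)² = 4*o²)
F(4*3)*y = (4*(4*3)²)*(-1) = (4*12²)*(-1) = (4*144)*(-1) = 576*(-1) = -576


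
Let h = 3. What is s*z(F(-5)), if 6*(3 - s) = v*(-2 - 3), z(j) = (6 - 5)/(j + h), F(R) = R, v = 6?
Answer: -4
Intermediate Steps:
z(j) = 1/(3 + j) (z(j) = (6 - 5)/(j + 3) = 1/(3 + j))
s = 8 (s = 3 - (-2 - 3) = 3 - (-5) = 3 - ⅙*(-30) = 3 + 5 = 8)
s*z(F(-5)) = 8/(3 - 5) = 8/(-2) = 8*(-½) = -4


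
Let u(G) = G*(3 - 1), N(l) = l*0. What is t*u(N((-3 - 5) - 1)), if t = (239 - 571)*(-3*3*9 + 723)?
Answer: 0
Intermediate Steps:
N(l) = 0
u(G) = 2*G (u(G) = G*2 = 2*G)
t = -213144 (t = -332*(-9*9 + 723) = -332*(-81 + 723) = -332*642 = -213144)
t*u(N((-3 - 5) - 1)) = -426288*0 = -213144*0 = 0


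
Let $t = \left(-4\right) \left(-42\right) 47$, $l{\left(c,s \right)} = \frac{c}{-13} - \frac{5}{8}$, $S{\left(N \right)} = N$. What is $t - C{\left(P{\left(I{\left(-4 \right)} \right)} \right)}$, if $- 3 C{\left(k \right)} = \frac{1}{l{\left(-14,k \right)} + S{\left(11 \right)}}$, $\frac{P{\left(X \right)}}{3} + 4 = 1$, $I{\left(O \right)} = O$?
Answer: $\frac{28212512}{3573} \approx 7896.0$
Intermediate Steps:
$P{\left(X \right)} = -9$ ($P{\left(X \right)} = -12 + 3 \cdot 1 = -12 + 3 = -9$)
$l{\left(c,s \right)} = - \frac{5}{8} - \frac{c}{13}$ ($l{\left(c,s \right)} = c \left(- \frac{1}{13}\right) - \frac{5}{8} = - \frac{c}{13} - \frac{5}{8} = - \frac{5}{8} - \frac{c}{13}$)
$C{\left(k \right)} = - \frac{104}{3573}$ ($C{\left(k \right)} = - \frac{1}{3 \left(\left(- \frac{5}{8} - - \frac{14}{13}\right) + 11\right)} = - \frac{1}{3 \left(\left(- \frac{5}{8} + \frac{14}{13}\right) + 11\right)} = - \frac{1}{3 \left(\frac{47}{104} + 11\right)} = - \frac{1}{3 \cdot \frac{1191}{104}} = \left(- \frac{1}{3}\right) \frac{104}{1191} = - \frac{104}{3573}$)
$t = 7896$ ($t = 168 \cdot 47 = 7896$)
$t - C{\left(P{\left(I{\left(-4 \right)} \right)} \right)} = 7896 - - \frac{104}{3573} = 7896 + \frac{104}{3573} = \frac{28212512}{3573}$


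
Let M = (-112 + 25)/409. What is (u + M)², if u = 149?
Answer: 3703209316/167281 ≈ 22138.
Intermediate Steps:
M = -87/409 (M = -87*1/409 = -87/409 ≈ -0.21271)
(u + M)² = (149 - 87/409)² = (60854/409)² = 3703209316/167281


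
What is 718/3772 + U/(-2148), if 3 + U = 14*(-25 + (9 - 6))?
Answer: 678839/2025564 ≈ 0.33514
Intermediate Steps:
U = -311 (U = -3 + 14*(-25 + (9 - 6)) = -3 + 14*(-25 + 3) = -3 + 14*(-22) = -3 - 308 = -311)
718/3772 + U/(-2148) = 718/3772 - 311/(-2148) = 718*(1/3772) - 311*(-1/2148) = 359/1886 + 311/2148 = 678839/2025564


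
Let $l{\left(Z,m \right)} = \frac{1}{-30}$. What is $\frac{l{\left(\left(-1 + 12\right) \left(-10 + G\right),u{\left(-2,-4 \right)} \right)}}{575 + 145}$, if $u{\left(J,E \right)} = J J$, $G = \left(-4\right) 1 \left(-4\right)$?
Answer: $- \frac{1}{21600} \approx -4.6296 \cdot 10^{-5}$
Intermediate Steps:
$G = 16$ ($G = \left(-4\right) \left(-4\right) = 16$)
$u{\left(J,E \right)} = J^{2}$
$l{\left(Z,m \right)} = - \frac{1}{30}$
$\frac{l{\left(\left(-1 + 12\right) \left(-10 + G\right),u{\left(-2,-4 \right)} \right)}}{575 + 145} = \frac{1}{575 + 145} \left(- \frac{1}{30}\right) = \frac{1}{720} \left(- \frac{1}{30}\right) = - \frac{1}{21600}$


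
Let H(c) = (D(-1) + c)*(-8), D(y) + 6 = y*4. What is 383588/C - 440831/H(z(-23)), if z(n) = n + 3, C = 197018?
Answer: -43379790419/23642160 ≈ -1834.8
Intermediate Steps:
z(n) = 3 + n
D(y) = -6 + 4*y (D(y) = -6 + y*4 = -6 + 4*y)
H(c) = 80 - 8*c (H(c) = ((-6 + 4*(-1)) + c)*(-8) = ((-6 - 4) + c)*(-8) = (-10 + c)*(-8) = 80 - 8*c)
383588/C - 440831/H(z(-23)) = 383588/197018 - 440831/(80 - 8*(3 - 23)) = 383588*(1/197018) - 440831/(80 - 8*(-20)) = 191794/98509 - 440831/(80 + 160) = 191794/98509 - 440831/240 = -43379790419/23642160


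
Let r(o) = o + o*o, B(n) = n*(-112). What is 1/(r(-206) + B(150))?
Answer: 1/25430 ≈ 3.9324e-5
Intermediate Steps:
B(n) = -112*n
r(o) = o + o²
1/(r(-206) + B(150)) = 1/(-206*(1 - 206) - 112*150) = 1/(-206*(-205) - 16800) = 1/(42230 - 16800) = 1/25430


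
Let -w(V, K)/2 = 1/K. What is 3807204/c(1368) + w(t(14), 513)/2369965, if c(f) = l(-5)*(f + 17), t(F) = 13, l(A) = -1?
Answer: -185150733475798/67354879293 ≈ -2748.9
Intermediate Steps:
w(V, K) = -2/K
c(f) = -17 - f (c(f) = -(f + 17) = -(17 + f) = -17 - f)
3807204/c(1368) + w(t(14), 513)/2369965 = 3807204/(-17 - 1*1368) - 2/513/2369965 = 3807204/(-17 - 1368) - 2*1/513*(1/2369965) = 3807204/(-1385) - 2/513*1/2369965 = 3807204*(-1/1385) - 2/1215792045 = -3807204/1385 - 2/1215792045 = -185150733475798/67354879293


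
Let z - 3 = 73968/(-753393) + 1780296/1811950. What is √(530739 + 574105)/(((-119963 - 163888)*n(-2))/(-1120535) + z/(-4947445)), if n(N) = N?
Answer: -2325001291012926067750*√276211/588964168164067312823 ≈ -2074.7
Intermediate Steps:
z = 4072632539/1048471925 (z = 3 + (73968/(-753393) + 1780296/1811950) = 3 + (73968*(-1/753393) + 1780296*(1/1811950)) = 3 + (-24656/251131 + 127164/129425) = 3 + 927216764/1048471925 = 4072632539/1048471925 ≈ 3.8843)
√(530739 + 574105)/(((-119963 - 163888)*n(-2))/(-1120535) + z/(-4947445)) = √(530739 + 574105)/(((-119963 - 163888)*(-2))/(-1120535) + (4072632539/1048471925)/(-4947445)) = √1104844/(-283851*(-2)*(-1/1120535) + (4072632539/1048471925)*(-1/4947445)) = (2*√276211)/(567702*(-1/1120535) - 4072632539/5187257182981625) = (2*√276211)/(-567702/1120535 - 4072632539/5187257182981625) = (2*√276211)/(-588964168164067312823/1162500645506463033875) = (2*√276211)*(-1162500645506463033875/588964168164067312823) = -2325001291012926067750*√276211/588964168164067312823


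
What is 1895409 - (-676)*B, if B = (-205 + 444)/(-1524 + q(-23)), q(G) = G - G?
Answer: 722110438/381 ≈ 1.8953e+6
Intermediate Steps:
q(G) = 0
B = -239/1524 (B = (-205 + 444)/(-1524 + 0) = 239/(-1524) = 239*(-1/1524) = -239/1524 ≈ -0.15682)
1895409 - (-676)*B = 1895409 - (-676)*(-239)/1524 = 1895409 - 1*40391/381 = 1895409 - 40391/381 = 722110438/381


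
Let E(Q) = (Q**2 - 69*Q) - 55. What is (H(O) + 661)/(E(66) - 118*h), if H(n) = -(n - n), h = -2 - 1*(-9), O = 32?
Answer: -661/1079 ≈ -0.61260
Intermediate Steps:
E(Q) = -55 + Q**2 - 69*Q
h = 7 (h = -2 + 9 = 7)
H(n) = 0 (H(n) = -1*0 = 0)
(H(O) + 661)/(E(66) - 118*h) = (0 + 661)/((-55 + 66**2 - 69*66) - 118*7) = 661/((-55 + 4356 - 4554) - 826) = 661/(-253 - 826) = 661/(-1079) = 661*(-1/1079) = -661/1079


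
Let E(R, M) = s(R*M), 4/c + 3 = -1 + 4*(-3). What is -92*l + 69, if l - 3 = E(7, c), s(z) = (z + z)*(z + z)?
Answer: -1334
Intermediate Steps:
c = -1/4 (c = 4/(-3 + (-1 + 4*(-3))) = 4/(-3 + (-1 - 12)) = 4/(-3 - 13) = 4/(-16) = 4*(-1/16) = -1/4 ≈ -0.25000)
s(z) = 4*z**2 (s(z) = (2*z)*(2*z) = 4*z**2)
E(R, M) = 4*M**2*R**2 (E(R, M) = 4*(R*M)**2 = 4*(M*R)**2 = 4*(M**2*R**2) = 4*M**2*R**2)
l = 61/4 (l = 3 + 4*(-1/4)**2*7**2 = 3 + 4*(1/16)*49 = 3 + 49/4 = 61/4 ≈ 15.250)
-92*l + 69 = -92*61/4 + 69 = -1403 + 69 = -1334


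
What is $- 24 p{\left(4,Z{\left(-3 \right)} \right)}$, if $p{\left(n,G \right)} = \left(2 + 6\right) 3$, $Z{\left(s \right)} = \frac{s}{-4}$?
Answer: $-576$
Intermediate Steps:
$Z{\left(s \right)} = - \frac{s}{4}$ ($Z{\left(s \right)} = s \left(- \frac{1}{4}\right) = - \frac{s}{4}$)
$p{\left(n,G \right)} = 24$ ($p{\left(n,G \right)} = 8 \cdot 3 = 24$)
$- 24 p{\left(4,Z{\left(-3 \right)} \right)} = \left(-24\right) 24 = -576$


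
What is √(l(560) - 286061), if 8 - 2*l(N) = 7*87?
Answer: I*√1145446/2 ≈ 535.13*I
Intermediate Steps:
l(N) = -601/2 (l(N) = 4 - 7*87/2 = 4 - ½*609 = 4 - 609/2 = -601/2)
√(l(560) - 286061) = √(-601/2 - 286061) = √(-572723/2) = I*√1145446/2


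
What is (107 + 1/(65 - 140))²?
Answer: 64384576/5625 ≈ 11446.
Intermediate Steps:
(107 + 1/(65 - 140))² = (107 + 1/(-75))² = (107 - 1/75)² = (8024/75)² = 64384576/5625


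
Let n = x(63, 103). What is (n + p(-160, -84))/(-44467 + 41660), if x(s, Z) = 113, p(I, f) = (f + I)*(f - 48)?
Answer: -32321/2807 ≈ -11.514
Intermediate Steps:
p(I, f) = (-48 + f)*(I + f) (p(I, f) = (I + f)*(-48 + f) = (-48 + f)*(I + f))
n = 113
(n + p(-160, -84))/(-44467 + 41660) = (113 + ((-84)**2 - 48*(-160) - 48*(-84) - 160*(-84)))/(-44467 + 41660) = (113 + (7056 + 7680 + 4032 + 13440))/(-2807) = (113 + 32208)*(-1/2807) = 32321*(-1/2807) = -32321/2807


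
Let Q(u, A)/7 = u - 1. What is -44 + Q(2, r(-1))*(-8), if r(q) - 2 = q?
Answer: -100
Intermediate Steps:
r(q) = 2 + q
Q(u, A) = -7 + 7*u (Q(u, A) = 7*(u - 1) = 7*(-1 + u) = -7 + 7*u)
-44 + Q(2, r(-1))*(-8) = -44 + (-7 + 7*2)*(-8) = -44 + (-7 + 14)*(-8) = -44 + 7*(-8) = -44 - 56 = -100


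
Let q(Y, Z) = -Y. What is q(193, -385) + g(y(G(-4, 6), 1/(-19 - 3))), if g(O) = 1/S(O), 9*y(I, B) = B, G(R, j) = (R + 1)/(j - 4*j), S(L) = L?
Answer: -391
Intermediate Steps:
G(R, j) = -(1 + R)/(3*j) (G(R, j) = (1 + R)/((-3*j)) = (1 + R)*(-1/(3*j)) = -(1 + R)/(3*j))
y(I, B) = B/9
g(O) = 1/O
q(193, -385) + g(y(G(-4, 6), 1/(-19 - 3))) = -1*193 + 1/(1/(9*(-19 - 3))) = -193 + 1/((⅑)/(-22)) = -193 + 1/((⅑)*(-1/22)) = -193 + 1/(-1/198) = -193 - 198 = -391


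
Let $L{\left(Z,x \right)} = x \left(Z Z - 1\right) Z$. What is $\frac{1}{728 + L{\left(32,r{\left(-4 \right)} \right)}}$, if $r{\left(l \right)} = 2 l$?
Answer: $- \frac{1}{261160} \approx -3.8291 \cdot 10^{-6}$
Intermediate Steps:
$L{\left(Z,x \right)} = Z x \left(-1 + Z^{2}\right)$ ($L{\left(Z,x \right)} = x \left(Z^{2} - 1\right) Z = x \left(-1 + Z^{2}\right) Z = Z x \left(-1 + Z^{2}\right)$)
$\frac{1}{728 + L{\left(32,r{\left(-4 \right)} \right)}} = \frac{1}{728 + 32 \cdot 2 \left(-4\right) \left(-1 + 32^{2}\right)} = \frac{1}{728 + 32 \left(-8\right) \left(-1 + 1024\right)} = \frac{1}{728 + 32 \left(-8\right) 1023} = \frac{1}{728 - 261888} = \frac{1}{-261160} = - \frac{1}{261160}$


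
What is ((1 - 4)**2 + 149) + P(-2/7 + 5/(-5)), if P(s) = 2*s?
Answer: 1088/7 ≈ 155.43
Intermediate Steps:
((1 - 4)**2 + 149) + P(-2/7 + 5/(-5)) = ((1 - 4)**2 + 149) + 2*(-2/7 + 5/(-5)) = ((-3)**2 + 149) + 2*(-2*1/7 + 5*(-1/5)) = (9 + 149) + 2*(-2/7 - 1) = 158 + 2*(-9/7) = 158 - 18/7 = 1088/7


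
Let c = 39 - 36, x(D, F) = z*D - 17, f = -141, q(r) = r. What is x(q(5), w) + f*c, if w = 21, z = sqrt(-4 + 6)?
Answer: -440 + 5*sqrt(2) ≈ -432.93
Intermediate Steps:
z = sqrt(2) ≈ 1.4142
x(D, F) = -17 + D*sqrt(2) (x(D, F) = sqrt(2)*D - 17 = D*sqrt(2) - 17 = -17 + D*sqrt(2))
c = 3
x(q(5), w) + f*c = (-17 + 5*sqrt(2)) - 141*3 = (-17 + 5*sqrt(2)) - 423 = -440 + 5*sqrt(2)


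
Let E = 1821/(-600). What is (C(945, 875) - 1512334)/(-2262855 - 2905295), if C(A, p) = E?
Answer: 302467407/1033630000 ≈ 0.29263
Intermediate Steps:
E = -607/200 (E = 1821*(-1/600) = -607/200 ≈ -3.0350)
C(A, p) = -607/200
(C(945, 875) - 1512334)/(-2262855 - 2905295) = (-607/200 - 1512334)/(-2262855 - 2905295) = -302467407/200/(-5168150) = -302467407/200*(-1/5168150) = 302467407/1033630000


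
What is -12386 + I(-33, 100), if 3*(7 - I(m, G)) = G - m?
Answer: -37270/3 ≈ -12423.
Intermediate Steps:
I(m, G) = 7 - G/3 + m/3 (I(m, G) = 7 - (G - m)/3 = 7 + (-G/3 + m/3) = 7 - G/3 + m/3)
-12386 + I(-33, 100) = -12386 + (7 - 1/3*100 + (1/3)*(-33)) = -12386 + (7 - 100/3 - 11) = -12386 - 112/3 = -37270/3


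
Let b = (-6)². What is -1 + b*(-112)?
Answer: -4033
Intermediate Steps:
b = 36
-1 + b*(-112) = -1 + 36*(-112) = -1 - 4032 = -4033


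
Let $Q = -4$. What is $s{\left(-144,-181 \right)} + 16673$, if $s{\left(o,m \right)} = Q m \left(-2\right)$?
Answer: $15225$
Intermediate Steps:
$s{\left(o,m \right)} = 8 m$ ($s{\left(o,m \right)} = - 4 m \left(-2\right) = 8 m$)
$s{\left(-144,-181 \right)} + 16673 = 8 \left(-181\right) + 16673 = -1448 + 16673 = 15225$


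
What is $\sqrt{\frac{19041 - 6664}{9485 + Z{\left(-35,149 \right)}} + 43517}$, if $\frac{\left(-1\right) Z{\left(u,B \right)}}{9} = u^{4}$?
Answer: $\frac{3 \sqrt{220178844155671345}}{6748070} \approx 208.61$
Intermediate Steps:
$Z{\left(u,B \right)} = - 9 u^{4}$
$\sqrt{\frac{19041 - 6664}{9485 + Z{\left(-35,149 \right)}} + 43517} = \sqrt{\frac{19041 - 6664}{9485 - 9 \left(-35\right)^{4}} + 43517} = \sqrt{\frac{12377}{9485 - 13505625} + 43517} = \sqrt{\frac{12377}{-13496140} + 43517} = \sqrt{12377 \left(- \frac{1}{13496140}\right) + 43517} = \sqrt{- \frac{12377}{13496140} + 43517} = \sqrt{\frac{587311512003}{13496140}} = \frac{3 \sqrt{220178844155671345}}{6748070}$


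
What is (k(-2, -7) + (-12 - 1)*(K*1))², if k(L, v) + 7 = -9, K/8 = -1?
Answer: 7744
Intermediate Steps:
K = -8 (K = 8*(-1) = -8)
k(L, v) = -16 (k(L, v) = -7 - 9 = -16)
(k(-2, -7) + (-12 - 1)*(K*1))² = (-16 + (-12 - 1)*(-8*1))² = (-16 - 13*(-8))² = (-16 + 104)² = 88² = 7744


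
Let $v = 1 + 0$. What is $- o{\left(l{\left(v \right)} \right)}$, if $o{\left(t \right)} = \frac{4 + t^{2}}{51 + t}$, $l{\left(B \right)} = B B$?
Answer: $- \frac{5}{52} \approx -0.096154$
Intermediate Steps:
$v = 1$
$l{\left(B \right)} = B^{2}$
$o{\left(t \right)} = \frac{4 + t^{2}}{51 + t}$
$- o{\left(l{\left(v \right)} \right)} = - \frac{4 + \left(1^{2}\right)^{2}}{51 + 1^{2}} = - \frac{4 + 1^{2}}{51 + 1} = - \frac{4 + 1}{52} = - \frac{5}{52}$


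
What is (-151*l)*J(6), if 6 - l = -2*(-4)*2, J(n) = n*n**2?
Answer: 326160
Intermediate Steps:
J(n) = n**3
l = -10 (l = 6 - (-2*(-4))*2 = 6 - 8*2 = 6 - 1*16 = 6 - 16 = -10)
(-151*l)*J(6) = -151*(-10)*6**3 = 1510*216 = 326160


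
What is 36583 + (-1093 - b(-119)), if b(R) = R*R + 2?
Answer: 21327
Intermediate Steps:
b(R) = 2 + R**2 (b(R) = R**2 + 2 = 2 + R**2)
36583 + (-1093 - b(-119)) = 36583 + (-1093 - (2 + (-119)**2)) = 36583 + (-1093 - (2 + 14161)) = 36583 + (-1093 - 1*14163) = 36583 + (-1093 - 14163) = 36583 - 15256 = 21327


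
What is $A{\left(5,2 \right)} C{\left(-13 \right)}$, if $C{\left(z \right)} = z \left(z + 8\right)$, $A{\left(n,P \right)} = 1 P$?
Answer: $130$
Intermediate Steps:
$A{\left(n,P \right)} = P$
$C{\left(z \right)} = z \left(8 + z\right)$
$A{\left(5,2 \right)} C{\left(-13 \right)} = 2 \left(- 13 \left(8 - 13\right)\right) = 2 \left(\left(-13\right) \left(-5\right)\right) = 2 \cdot 65 = 130$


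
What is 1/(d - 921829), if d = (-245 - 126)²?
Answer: -1/784188 ≈ -1.2752e-6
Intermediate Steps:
d = 137641 (d = (-371)² = 137641)
1/(d - 921829) = 1/(137641 - 921829) = 1/(-784188) = -1/784188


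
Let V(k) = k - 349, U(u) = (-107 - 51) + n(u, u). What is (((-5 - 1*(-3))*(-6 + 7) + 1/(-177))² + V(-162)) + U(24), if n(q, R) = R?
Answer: -20081180/31329 ≈ -640.98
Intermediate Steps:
U(u) = -158 + u (U(u) = (-107 - 51) + u = -158 + u)
V(k) = -349 + k
(((-5 - 1*(-3))*(-6 + 7) + 1/(-177))² + V(-162)) + U(24) = (((-5 - 1*(-3))*(-6 + 7) + 1/(-177))² + (-349 - 162)) + (-158 + 24) = (((-5 + 3)*1 - 1/177)² - 511) - 134 = ((-2*1 - 1/177)² - 511) - 134 = ((-2 - 1/177)² - 511) - 134 = ((-355/177)² - 511) - 134 = (126025/31329 - 511) - 134 = -15883094/31329 - 134 = -20081180/31329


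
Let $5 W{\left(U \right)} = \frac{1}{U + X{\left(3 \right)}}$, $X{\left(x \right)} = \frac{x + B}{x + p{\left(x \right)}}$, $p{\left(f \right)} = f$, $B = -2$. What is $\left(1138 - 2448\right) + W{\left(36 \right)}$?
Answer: $- \frac{1421344}{1085} \approx -1310.0$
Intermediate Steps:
$X{\left(x \right)} = \frac{-2 + x}{2 x}$ ($X{\left(x \right)} = \frac{x - 2}{x + x} = \frac{-2 + x}{2 x}$)
$W{\left(U \right)} = \frac{1}{5 \left(\frac{1}{6} + U\right)}$ ($W{\left(U \right)} = \frac{1}{5 \left(U + \frac{-2 + 3}{2 \cdot 3}\right)} = \frac{1}{5 \left(U + \frac{1}{2} \cdot \frac{1}{3} \cdot 1\right)} = \frac{1}{5 \left(U + \frac{1}{6}\right)} = \frac{1}{5 \left(\frac{1}{6} + U\right)}$)
$\left(1138 - 2448\right) + W{\left(36 \right)} = \left(1138 - 2448\right) + \frac{6}{5 \left(1 + 6 \cdot 36\right)} = -1310 + \frac{6}{5 \left(1 + 216\right)} = -1310 + \frac{6}{5 \cdot 217} = -1310 + \frac{6}{5} \cdot \frac{1}{217} = -1310 + \frac{6}{1085} = - \frac{1421344}{1085}$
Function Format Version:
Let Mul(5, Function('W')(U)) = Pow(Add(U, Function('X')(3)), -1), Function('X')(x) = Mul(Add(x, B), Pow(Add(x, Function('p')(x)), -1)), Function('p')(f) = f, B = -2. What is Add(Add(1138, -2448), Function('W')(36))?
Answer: Rational(-1421344, 1085) ≈ -1310.0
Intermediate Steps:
Function('X')(x) = Mul(Rational(1, 2), Pow(x, -1), Add(-2, x)) (Function('X')(x) = Mul(Add(x, -2), Pow(Add(x, x), -1)) = Mul(Add(-2, x), Pow(Mul(2, x), -1)) = Mul(Add(-2, x), Mul(Rational(1, 2), Pow(x, -1))) = Mul(Rational(1, 2), Pow(x, -1), Add(-2, x)))
Function('W')(U) = Mul(Rational(1, 5), Pow(Add(Rational(1, 6), U), -1)) (Function('W')(U) = Mul(Rational(1, 5), Pow(Add(U, Mul(Rational(1, 2), Pow(3, -1), Add(-2, 3))), -1)) = Mul(Rational(1, 5), Pow(Add(U, Mul(Rational(1, 2), Rational(1, 3), 1)), -1)) = Mul(Rational(1, 5), Pow(Add(U, Rational(1, 6)), -1)) = Mul(Rational(1, 5), Pow(Add(Rational(1, 6), U), -1)))
Add(Add(1138, -2448), Function('W')(36)) = Add(Add(1138, -2448), Mul(Rational(6, 5), Pow(Add(1, Mul(6, 36)), -1))) = Add(-1310, Mul(Rational(6, 5), Pow(Add(1, 216), -1))) = Add(-1310, Mul(Rational(6, 5), Pow(217, -1))) = Add(-1310, Mul(Rational(6, 5), Rational(1, 217))) = Add(-1310, Rational(6, 1085)) = Rational(-1421344, 1085)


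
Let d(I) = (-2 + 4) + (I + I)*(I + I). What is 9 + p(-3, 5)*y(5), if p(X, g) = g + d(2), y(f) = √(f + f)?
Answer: 9 + 23*√10 ≈ 81.732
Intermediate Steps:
y(f) = √2*√f (y(f) = √(2*f) = √2*√f)
d(I) = 2 + 4*I² (d(I) = 2 + (2*I)*(2*I) = 2 + 4*I²)
p(X, g) = 18 + g (p(X, g) = g + (2 + 4*2²) = g + (2 + 4*4) = g + (2 + 16) = g + 18 = 18 + g)
9 + p(-3, 5)*y(5) = 9 + (18 + 5)*(√2*√5) = 9 + 23*√10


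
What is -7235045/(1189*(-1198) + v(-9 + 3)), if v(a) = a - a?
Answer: 7235045/1424422 ≈ 5.0793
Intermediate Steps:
v(a) = 0
-7235045/(1189*(-1198) + v(-9 + 3)) = -7235045/(1189*(-1198) + 0) = -7235045/(-1424422 + 0) = -7235045/(-1424422) = -7235045*(-1/1424422) = 7235045/1424422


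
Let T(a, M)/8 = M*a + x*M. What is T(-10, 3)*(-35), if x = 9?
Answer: 840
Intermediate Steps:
T(a, M) = 72*M + 8*M*a (T(a, M) = 8*(M*a + 9*M) = 8*(9*M + M*a) = 72*M + 8*M*a)
T(-10, 3)*(-35) = (8*3*(9 - 10))*(-35) = (8*3*(-1))*(-35) = -24*(-35) = 840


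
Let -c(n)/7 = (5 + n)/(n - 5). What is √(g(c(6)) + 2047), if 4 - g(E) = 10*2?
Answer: √2031 ≈ 45.067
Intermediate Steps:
c(n) = -7*(5 + n)/(-5 + n) (c(n) = -7*(5 + n)/(n - 5) = -7*(5 + n)/(-5 + n))
g(E) = -16 (g(E) = 4 - 10*2 = 4 - 1*20 = 4 - 20 = -16)
√(g(c(6)) + 2047) = √(-16 + 2047) = √2031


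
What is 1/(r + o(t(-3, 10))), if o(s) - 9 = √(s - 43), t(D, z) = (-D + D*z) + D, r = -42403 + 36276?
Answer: -6118/37429997 - I*√73/37429997 ≈ -0.00016345 - 2.2827e-7*I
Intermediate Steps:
r = -6127
t(D, z) = D*z
o(s) = 9 + √(-43 + s) (o(s) = 9 + √(s - 43) = 9 + √(-43 + s))
1/(r + o(t(-3, 10))) = 1/(-6127 + (9 + √(-43 - 3*10))) = 1/(-6127 + (9 + √(-43 - 30))) = 1/(-6127 + (9 + √(-73))) = 1/(-6127 + (9 + I*√73)) = 1/(-6118 + I*√73)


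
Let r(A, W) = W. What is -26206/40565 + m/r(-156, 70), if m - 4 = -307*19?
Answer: -6808223/81130 ≈ -83.917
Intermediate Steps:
m = -5829 (m = 4 - 307*19 = 4 - 5833 = -5829)
-26206/40565 + m/r(-156, 70) = -26206/40565 - 5829/70 = -6808223/81130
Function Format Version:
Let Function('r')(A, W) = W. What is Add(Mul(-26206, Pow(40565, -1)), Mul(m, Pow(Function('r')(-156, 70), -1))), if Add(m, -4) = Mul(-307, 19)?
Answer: Rational(-6808223, 81130) ≈ -83.917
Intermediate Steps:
m = -5829 (m = Add(4, Mul(-307, 19)) = Add(4, -5833) = -5829)
Add(Mul(-26206, Pow(40565, -1)), Mul(m, Pow(Function('r')(-156, 70), -1))) = Add(Mul(-26206, Pow(40565, -1)), Mul(-5829, Pow(70, -1))) = Add(Mul(-26206, Rational(1, 40565)), Mul(-5829, Rational(1, 70))) = Add(Rational(-26206, 40565), Rational(-5829, 70)) = Rational(-6808223, 81130)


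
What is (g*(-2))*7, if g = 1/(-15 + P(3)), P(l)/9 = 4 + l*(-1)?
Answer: 7/3 ≈ 2.3333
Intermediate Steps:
P(l) = 36 - 9*l (P(l) = 9*(4 + l*(-1)) = 9*(4 - l) = 36 - 9*l)
g = -⅙ (g = 1/(-15 + (36 - 9*3)) = 1/(-15 + (36 - 27)) = 1/(-15 + 9) = 1/(-6) = -⅙ ≈ -0.16667)
(g*(-2))*7 = -⅙*(-2)*7 = (⅓)*7 = 7/3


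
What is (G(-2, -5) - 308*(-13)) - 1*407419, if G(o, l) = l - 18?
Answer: -403438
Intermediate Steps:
G(o, l) = -18 + l
(G(-2, -5) - 308*(-13)) - 1*407419 = ((-18 - 5) - 308*(-13)) - 1*407419 = (-23 + 4004) - 407419 = 3981 - 407419 = -403438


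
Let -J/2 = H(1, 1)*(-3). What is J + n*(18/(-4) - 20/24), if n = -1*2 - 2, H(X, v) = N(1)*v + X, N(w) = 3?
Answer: 136/3 ≈ 45.333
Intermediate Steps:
H(X, v) = X + 3*v (H(X, v) = 3*v + X = X + 3*v)
n = -4 (n = -2 - 2 = -4)
J = 24 (J = -2*(1 + 3*1)*(-3) = -2*(1 + 3)*(-3) = -8*(-3) = -2*(-12) = 24)
J + n*(18/(-4) - 20/24) = 24 - 4*(18/(-4) - 20/24) = 24 - 4*(18*(-¼) - 20*1/24) = 24 - 4*(-9/2 - ⅚) = 24 - 4*(-16/3) = 24 + 64/3 = 136/3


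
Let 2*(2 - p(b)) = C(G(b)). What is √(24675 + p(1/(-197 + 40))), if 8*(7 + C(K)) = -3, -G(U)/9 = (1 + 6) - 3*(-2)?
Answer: 7*√8059/4 ≈ 157.10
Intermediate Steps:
G(U) = -117 (G(U) = -9*((1 + 6) - 3*(-2)) = -9*(7 + 6) = -9*13 = -117)
C(K) = -59/8 (C(K) = -7 + (⅛)*(-3) = -7 - 3/8 = -59/8)
p(b) = 91/16 (p(b) = 2 - ½*(-59/8) = 2 + 59/16 = 91/16)
√(24675 + p(1/(-197 + 40))) = √(24675 + 91/16) = √(394891/16) = 7*√8059/4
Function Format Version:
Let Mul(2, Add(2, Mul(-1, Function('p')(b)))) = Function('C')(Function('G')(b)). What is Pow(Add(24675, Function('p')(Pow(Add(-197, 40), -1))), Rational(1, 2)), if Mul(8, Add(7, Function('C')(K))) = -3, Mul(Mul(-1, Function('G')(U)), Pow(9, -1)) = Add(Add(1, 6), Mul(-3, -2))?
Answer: Mul(Rational(7, 4), Pow(8059, Rational(1, 2))) ≈ 157.10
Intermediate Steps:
Function('G')(U) = -117 (Function('G')(U) = Mul(-9, Add(Add(1, 6), Mul(-3, -2))) = Mul(-9, Add(7, 6)) = Mul(-9, 13) = -117)
Function('C')(K) = Rational(-59, 8) (Function('C')(K) = Add(-7, Mul(Rational(1, 8), -3)) = Add(-7, Rational(-3, 8)) = Rational(-59, 8))
Function('p')(b) = Rational(91, 16) (Function('p')(b) = Add(2, Mul(Rational(-1, 2), Rational(-59, 8))) = Add(2, Rational(59, 16)) = Rational(91, 16))
Pow(Add(24675, Function('p')(Pow(Add(-197, 40), -1))), Rational(1, 2)) = Pow(Add(24675, Rational(91, 16)), Rational(1, 2)) = Pow(Rational(394891, 16), Rational(1, 2)) = Mul(Rational(7, 4), Pow(8059, Rational(1, 2)))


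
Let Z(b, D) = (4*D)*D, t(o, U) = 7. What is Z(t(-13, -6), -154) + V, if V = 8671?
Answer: 103535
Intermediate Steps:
Z(b, D) = 4*D**2
Z(t(-13, -6), -154) + V = 4*(-154)**2 + 8671 = 4*23716 + 8671 = 94864 + 8671 = 103535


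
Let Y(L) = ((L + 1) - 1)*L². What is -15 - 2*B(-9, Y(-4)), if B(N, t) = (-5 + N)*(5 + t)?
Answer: -1667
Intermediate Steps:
Y(L) = L³ (Y(L) = ((1 + L) - 1)*L² = L*L² = L³)
-15 - 2*B(-9, Y(-4)) = -15 - 2*(-25 - 5*(-4)³ + 5*(-9) - 9*(-4)³) = -15 - 2*(-25 - 5*(-64) - 45 - 9*(-64)) = -15 - 2*(-25 + 320 - 45 + 576) = -15 - 2*826 = -15 - 1652 = -1667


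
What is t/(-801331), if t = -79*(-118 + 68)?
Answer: -3950/801331 ≈ -0.0049293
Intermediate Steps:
t = 3950 (t = -79*(-50) = 3950)
t/(-801331) = 3950/(-801331) = 3950*(-1/801331) = -3950/801331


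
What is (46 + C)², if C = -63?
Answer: 289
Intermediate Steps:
(46 + C)² = (46 - 63)² = (-17)² = 289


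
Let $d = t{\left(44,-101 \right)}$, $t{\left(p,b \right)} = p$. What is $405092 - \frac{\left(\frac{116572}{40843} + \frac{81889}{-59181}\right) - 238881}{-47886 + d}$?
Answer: $\frac{1232747065199186263}{3043166144997} \approx 4.0509 \cdot 10^{5}$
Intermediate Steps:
$d = 44$
$405092 - \frac{\left(\frac{116572}{40843} + \frac{81889}{-59181}\right) - 238881}{-47886 + d} = 405092 - \frac{\left(\frac{116572}{40843} + \frac{81889}{-59181}\right) - 238881}{-47886 + 44} = 405092 - \frac{\left(116572 \cdot \frac{1}{40843} + 81889 \left(- \frac{1}{59181}\right)\right) - 238881}{-47842} = 405092 - \left(\left(\frac{116572}{40843} - \frac{81889}{59181}\right) - 238881\right) \left(- \frac{1}{47842}\right) = 405092 - \left(\frac{3554255105}{2417129583} - 238881\right) \left(- \frac{1}{47842}\right) = 405092 - \left(- \frac{577402777661518}{2417129583}\right) \left(- \frac{1}{47842}\right) = 405092 - \frac{15194809938461}{3043166144997} = \frac{1232747065199186263}{3043166144997}$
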